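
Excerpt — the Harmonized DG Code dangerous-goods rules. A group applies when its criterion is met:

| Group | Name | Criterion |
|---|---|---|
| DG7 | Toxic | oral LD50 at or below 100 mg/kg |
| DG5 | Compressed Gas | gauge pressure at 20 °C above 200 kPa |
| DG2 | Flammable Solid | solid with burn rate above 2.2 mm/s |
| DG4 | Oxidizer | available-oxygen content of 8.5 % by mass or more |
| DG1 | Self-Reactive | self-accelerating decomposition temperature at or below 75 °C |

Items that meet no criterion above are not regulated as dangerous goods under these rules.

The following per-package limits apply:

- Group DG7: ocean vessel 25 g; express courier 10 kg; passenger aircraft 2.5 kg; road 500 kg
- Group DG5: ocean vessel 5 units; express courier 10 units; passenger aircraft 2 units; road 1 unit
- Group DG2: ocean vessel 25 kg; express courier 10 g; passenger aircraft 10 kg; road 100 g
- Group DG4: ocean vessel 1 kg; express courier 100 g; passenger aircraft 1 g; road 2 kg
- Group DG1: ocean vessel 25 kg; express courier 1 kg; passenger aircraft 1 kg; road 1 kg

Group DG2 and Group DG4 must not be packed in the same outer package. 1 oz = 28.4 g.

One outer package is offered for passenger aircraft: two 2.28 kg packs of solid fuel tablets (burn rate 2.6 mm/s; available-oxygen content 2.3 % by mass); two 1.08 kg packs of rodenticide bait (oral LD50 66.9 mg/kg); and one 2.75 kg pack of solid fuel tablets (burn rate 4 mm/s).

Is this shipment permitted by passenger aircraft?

Yes

Burn rate 2.6 mm/s meets the Group DG2 criterion (Flammable Solid), so the solid fuel tablets are Group DG2.
Oral LD50 66.9 mg/kg meets the Group DG7 criterion (Toxic), so the rodenticide bait is Group DG7.
With burn rate 4 mm/s (> 2.2 mm/s), the solid fuel tablets fall in Group DG2.
Group DG2 net quantity: (two 2.28 kg packs = 4.56 kg) + 2.75 kg = 7.31 kg.
7.31 kg ≤ 10 kg (passenger aircraft limit, Group DG2) — within limit.
Group DG7 quantity: two 1.08 kg packs = 2.16 kg.
That is within the Group DG7 passenger aircraft limit of 2.5 kg.
The segregation rule (Group DG2 with Group DG4) does not apply to Group DG2 with Group DG7.
Every hazard group is within its passenger aircraft limit and no segregation rule is violated.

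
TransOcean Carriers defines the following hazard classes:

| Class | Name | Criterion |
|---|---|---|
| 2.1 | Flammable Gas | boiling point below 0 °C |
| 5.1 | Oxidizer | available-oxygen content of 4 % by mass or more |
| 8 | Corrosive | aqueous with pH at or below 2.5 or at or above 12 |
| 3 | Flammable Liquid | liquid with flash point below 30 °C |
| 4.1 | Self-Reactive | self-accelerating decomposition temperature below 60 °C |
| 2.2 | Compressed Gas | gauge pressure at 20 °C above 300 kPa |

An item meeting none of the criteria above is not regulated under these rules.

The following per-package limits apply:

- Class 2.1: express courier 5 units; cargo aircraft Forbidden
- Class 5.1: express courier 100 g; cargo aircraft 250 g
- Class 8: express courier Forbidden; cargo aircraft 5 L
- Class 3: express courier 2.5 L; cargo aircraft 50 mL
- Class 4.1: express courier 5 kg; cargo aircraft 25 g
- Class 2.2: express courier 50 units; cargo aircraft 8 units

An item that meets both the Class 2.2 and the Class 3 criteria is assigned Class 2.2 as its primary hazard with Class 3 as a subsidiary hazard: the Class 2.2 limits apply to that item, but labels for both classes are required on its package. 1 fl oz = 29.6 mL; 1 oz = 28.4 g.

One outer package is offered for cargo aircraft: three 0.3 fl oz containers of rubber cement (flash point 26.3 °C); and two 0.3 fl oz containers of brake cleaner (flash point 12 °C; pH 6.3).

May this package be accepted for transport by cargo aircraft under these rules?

Yes

Flash point 26.3 °C meets the Class 3 criterion (Flammable Liquid), so the rubber cement is Class 3.
Brake cleaner: flash point 12 °C < 30 °C → Class 3 (Flammable Liquid).
Total Class 3: (three 0.3 fl oz containers = 26.64 mL) + (two 0.3 fl oz containers = 17.76 mL) = 44.4 mL.
That is within the Class 3 cargo aircraft limit of 50 mL.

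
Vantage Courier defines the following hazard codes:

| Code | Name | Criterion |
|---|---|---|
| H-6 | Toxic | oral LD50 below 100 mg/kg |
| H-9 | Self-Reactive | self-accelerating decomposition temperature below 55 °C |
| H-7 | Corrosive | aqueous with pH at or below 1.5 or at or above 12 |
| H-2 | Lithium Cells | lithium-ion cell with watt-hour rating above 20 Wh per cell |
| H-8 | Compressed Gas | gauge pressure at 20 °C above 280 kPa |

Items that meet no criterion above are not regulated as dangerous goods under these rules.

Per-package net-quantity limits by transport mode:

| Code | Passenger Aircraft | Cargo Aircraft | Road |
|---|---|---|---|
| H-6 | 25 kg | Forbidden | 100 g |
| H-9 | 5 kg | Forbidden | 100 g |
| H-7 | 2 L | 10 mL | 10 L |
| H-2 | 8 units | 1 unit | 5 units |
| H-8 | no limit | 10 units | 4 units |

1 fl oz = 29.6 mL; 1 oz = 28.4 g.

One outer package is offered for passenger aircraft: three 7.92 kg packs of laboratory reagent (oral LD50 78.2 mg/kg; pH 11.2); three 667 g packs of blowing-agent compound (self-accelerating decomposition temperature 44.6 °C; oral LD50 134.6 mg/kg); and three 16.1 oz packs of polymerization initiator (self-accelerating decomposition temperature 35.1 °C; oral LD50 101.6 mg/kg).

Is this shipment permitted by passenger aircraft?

Yes

The laboratory reagent has oral LD50 78.2 mg/kg, which is < 100 mg/kg, so it is Code H-6 (Toxic).
Self-accelerating decomposition temperature 44.6 °C meets the Code H-9 criterion (Self-Reactive), so the blowing-agent compound is Code H-9.
The polymerization initiator has self-accelerating decomposition temperature 35.1 °C, which is < 55 °C, so it is Code H-9 (Self-Reactive).
Code H-6 quantity: three 7.92 kg packs = 23.76 kg.
That is within the Code H-6 passenger aircraft limit of 25 kg.
Code H-9 net quantity: (three 667 g packs = 2.001 kg) + (three 16.1 oz packs = 1371.72 g) = 3372.72 g.
That is within the Code H-9 passenger aircraft limit of 5 kg.
Every hazard code is within its passenger aircraft limit and no segregation rule is violated.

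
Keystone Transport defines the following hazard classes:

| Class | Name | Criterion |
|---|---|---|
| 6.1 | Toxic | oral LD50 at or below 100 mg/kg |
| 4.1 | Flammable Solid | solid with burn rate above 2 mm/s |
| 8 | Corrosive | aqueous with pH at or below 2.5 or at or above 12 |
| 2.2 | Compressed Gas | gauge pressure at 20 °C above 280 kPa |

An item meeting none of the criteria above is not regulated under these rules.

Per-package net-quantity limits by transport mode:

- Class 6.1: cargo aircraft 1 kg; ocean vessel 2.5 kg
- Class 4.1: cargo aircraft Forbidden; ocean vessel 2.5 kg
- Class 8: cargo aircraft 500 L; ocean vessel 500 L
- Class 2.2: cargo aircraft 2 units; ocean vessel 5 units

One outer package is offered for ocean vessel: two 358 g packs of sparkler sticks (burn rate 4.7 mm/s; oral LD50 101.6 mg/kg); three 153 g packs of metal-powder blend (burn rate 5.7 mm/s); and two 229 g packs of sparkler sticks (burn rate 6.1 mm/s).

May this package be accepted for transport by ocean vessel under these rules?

The sparkler sticks have burn rate 4.7 mm/s, which is > 2 mm/s, so they are Class 4.1 (Flammable Solid).
The metal-powder blend has burn rate 5.7 mm/s, which is > 2 mm/s, so it is Class 4.1 (Flammable Solid).
The sparkler sticks have burn rate 6.1 mm/s, which is > 2 mm/s, so they are Class 4.1 (Flammable Solid).
Class 4.1 net quantity: (two 358 g packs = 716 g) + (three 153 g packs = 459 g) + (two 229 g packs = 458 g) = 1.633 kg.
1.633 kg is within the ocean vessel limit of 2.5 kg for Class 4.1.

Yes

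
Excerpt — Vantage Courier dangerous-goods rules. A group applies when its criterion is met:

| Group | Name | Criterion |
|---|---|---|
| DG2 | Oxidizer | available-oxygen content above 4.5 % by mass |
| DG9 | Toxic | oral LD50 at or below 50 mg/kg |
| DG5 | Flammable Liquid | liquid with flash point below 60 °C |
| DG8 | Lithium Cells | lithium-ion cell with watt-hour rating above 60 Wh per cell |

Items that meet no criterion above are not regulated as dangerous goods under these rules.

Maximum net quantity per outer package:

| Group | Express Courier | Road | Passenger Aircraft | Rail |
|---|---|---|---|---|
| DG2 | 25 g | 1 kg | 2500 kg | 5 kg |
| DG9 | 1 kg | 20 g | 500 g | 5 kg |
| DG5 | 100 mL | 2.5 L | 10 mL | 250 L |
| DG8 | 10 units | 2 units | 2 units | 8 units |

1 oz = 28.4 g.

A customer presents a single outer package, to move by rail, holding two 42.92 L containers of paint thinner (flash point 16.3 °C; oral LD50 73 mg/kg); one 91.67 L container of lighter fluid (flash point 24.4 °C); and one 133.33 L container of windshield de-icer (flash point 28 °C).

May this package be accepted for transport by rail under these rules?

Paint thinner: flash point 16.3 °C < 60 °C → Group DG5 (Flammable Liquid).
The lighter fluid has flash point 24.4 °C, which is < 60 °C, so it is Group DG5 (Flammable Liquid).
Flash point 28 °C meets the Group DG5 criterion (Flammable Liquid), so the windshield de-icer is Group DG5.
Total Group DG5: (two 42.92 L containers = 85.84 L) + 91.67 L + 133.33 L = 310.84 L.
310.84 L exceeds the rail limit of 250 L for Group DG5.

No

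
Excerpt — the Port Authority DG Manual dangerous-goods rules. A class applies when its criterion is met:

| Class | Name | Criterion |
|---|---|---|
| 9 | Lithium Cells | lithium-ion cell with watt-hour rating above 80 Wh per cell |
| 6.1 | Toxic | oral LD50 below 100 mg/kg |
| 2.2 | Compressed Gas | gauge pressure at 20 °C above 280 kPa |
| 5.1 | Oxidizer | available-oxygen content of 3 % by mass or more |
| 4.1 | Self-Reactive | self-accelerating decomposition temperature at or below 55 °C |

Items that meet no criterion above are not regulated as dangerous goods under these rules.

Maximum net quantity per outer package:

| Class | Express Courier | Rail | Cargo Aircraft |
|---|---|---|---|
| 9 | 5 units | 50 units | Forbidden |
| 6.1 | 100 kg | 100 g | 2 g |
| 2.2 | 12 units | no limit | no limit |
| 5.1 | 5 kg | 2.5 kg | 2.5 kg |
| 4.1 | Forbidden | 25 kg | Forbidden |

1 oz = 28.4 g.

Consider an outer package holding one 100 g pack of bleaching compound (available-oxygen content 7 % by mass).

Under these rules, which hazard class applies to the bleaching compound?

Bleaching compound: available-oxygen content 7 % by mass ≥ 3 % by mass → Class 5.1 (Oxidizer).

Class 5.1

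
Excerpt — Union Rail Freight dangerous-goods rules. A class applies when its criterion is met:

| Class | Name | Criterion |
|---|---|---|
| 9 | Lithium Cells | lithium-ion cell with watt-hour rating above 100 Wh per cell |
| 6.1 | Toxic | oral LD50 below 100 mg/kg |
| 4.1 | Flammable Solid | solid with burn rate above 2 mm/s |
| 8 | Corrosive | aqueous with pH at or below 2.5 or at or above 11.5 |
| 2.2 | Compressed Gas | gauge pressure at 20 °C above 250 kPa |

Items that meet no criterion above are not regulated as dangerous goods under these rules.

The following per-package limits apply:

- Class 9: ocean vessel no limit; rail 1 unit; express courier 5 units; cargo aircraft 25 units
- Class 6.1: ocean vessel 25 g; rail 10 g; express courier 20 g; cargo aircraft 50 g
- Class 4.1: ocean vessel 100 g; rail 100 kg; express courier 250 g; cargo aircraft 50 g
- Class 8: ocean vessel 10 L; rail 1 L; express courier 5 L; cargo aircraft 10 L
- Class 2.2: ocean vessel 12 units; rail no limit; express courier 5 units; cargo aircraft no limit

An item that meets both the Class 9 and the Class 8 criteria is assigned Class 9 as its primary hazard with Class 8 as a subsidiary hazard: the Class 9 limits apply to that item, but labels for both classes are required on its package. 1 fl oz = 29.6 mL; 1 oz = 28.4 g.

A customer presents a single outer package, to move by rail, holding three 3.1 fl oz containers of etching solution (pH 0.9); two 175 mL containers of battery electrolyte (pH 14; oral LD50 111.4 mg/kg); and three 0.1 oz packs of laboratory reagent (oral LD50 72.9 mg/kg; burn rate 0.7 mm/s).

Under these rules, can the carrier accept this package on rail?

Yes

Etching solution: pH 0.9 ≤ 2.5 → Class 8 (Corrosive).
pH 14 meets the Class 8 criterion (Corrosive), so the battery electrolyte is Class 8.
The laboratory reagent has oral LD50 72.9 mg/kg, which is < 100 mg/kg, so it is Class 6.1 (Toxic).
Total Class 8: (three 3.1 fl oz containers = 275.28 mL) + (two 175 mL containers = 350 mL) = 625.28 mL.
That is within the Class 8 rail limit of 1 L.
Class 6.1 quantity: three 0.1 oz packs = 8.52 g.
8.52 g is within the rail limit of 10 g for Class 6.1.
Every hazard class is within its rail limit and no segregation rule is violated.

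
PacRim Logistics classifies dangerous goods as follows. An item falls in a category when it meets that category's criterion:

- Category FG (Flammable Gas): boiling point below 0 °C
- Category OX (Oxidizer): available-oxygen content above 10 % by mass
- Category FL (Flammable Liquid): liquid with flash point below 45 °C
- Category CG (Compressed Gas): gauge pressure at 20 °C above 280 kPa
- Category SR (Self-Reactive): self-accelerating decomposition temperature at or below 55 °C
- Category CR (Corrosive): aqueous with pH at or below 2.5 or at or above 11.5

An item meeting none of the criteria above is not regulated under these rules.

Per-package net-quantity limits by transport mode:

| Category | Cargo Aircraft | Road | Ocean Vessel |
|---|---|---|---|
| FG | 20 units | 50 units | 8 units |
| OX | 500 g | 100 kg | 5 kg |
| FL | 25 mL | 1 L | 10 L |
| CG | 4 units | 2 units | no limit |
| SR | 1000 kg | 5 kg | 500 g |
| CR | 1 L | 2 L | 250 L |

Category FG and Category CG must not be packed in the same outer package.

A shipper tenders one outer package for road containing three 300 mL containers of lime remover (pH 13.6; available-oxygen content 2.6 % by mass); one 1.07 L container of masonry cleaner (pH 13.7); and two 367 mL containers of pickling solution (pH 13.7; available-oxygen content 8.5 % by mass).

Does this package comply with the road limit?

With pH 13.6 (≥ 11.5), the lime remover falls in Category CR.
The masonry cleaner has pH 13.7, which is ≥ 11.5, so it is Category CR (Corrosive).
With pH 13.7 (≥ 11.5), the pickling solution falls in Category CR.
Category CR net quantity: (three 300 mL containers = 900 mL) + 1.07 L + (two 367 mL containers = 734 mL) = 2.704 L.
2.704 L exceeds the road limit of 2 L for Category CR.

No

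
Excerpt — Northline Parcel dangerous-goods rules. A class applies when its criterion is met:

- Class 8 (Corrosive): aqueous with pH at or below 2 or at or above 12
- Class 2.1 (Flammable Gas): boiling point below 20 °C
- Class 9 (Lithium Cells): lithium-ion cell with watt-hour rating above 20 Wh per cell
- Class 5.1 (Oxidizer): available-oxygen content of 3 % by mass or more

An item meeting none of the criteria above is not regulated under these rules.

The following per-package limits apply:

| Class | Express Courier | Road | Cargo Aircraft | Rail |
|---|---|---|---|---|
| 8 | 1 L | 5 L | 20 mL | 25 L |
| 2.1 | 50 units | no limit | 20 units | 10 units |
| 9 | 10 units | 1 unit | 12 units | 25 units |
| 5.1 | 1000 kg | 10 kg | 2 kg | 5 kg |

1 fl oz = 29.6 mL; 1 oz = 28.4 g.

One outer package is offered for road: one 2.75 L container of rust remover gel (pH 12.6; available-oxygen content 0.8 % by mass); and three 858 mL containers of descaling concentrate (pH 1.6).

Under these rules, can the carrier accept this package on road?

pH 12.6 meets the Class 8 criterion (Corrosive), so the rust remover gel is Class 8.
pH 1.6 meets the Class 8 criterion (Corrosive), so the descaling concentrate is Class 8.
Total Class 8: 2.75 L + (three 858 mL containers = 2.574 L) = 5.324 L.
5.324 L exceeds the road limit of 5 L for Class 8.

No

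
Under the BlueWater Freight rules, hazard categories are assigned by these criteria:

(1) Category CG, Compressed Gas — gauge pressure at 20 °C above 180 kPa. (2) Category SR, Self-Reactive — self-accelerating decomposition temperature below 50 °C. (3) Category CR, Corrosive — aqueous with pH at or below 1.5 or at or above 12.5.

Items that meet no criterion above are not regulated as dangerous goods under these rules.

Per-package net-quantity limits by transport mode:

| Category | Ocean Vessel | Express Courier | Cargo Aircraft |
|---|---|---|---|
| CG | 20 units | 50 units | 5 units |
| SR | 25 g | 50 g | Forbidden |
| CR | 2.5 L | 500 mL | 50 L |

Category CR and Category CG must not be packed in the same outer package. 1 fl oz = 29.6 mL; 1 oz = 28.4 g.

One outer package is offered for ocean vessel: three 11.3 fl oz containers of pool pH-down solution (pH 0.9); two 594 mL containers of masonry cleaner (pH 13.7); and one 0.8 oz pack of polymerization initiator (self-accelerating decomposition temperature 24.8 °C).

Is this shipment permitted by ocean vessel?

Yes

The pool pH-down solution has pH 0.9, which is ≤ 1.5, so it is Category CR (Corrosive).
pH 13.7 meets the Category CR criterion (Corrosive), so the masonry cleaner is Category CR.
The polymerization initiator has self-accelerating decomposition temperature 24.8 °C, which is < 50 °C, so it is Category SR (Self-Reactive).
Total Category CR: (three 11.3 fl oz containers = 1003.44 mL) + (two 594 mL containers = 1.188 L) = 2191.44 mL.
2191.44 mL ≤ 2.5 L (ocean vessel limit, Category CR) — within limit.
Category SR quantity: one 0.8 oz pack = 22.72 g.
22.72 g ≤ 25 g (ocean vessel limit, Category SR) — within limit.
The segregation rule (Category CR with Category CG) does not apply to Category CR with Category SR.
Every hazard category is within its ocean vessel limit and no segregation rule is violated.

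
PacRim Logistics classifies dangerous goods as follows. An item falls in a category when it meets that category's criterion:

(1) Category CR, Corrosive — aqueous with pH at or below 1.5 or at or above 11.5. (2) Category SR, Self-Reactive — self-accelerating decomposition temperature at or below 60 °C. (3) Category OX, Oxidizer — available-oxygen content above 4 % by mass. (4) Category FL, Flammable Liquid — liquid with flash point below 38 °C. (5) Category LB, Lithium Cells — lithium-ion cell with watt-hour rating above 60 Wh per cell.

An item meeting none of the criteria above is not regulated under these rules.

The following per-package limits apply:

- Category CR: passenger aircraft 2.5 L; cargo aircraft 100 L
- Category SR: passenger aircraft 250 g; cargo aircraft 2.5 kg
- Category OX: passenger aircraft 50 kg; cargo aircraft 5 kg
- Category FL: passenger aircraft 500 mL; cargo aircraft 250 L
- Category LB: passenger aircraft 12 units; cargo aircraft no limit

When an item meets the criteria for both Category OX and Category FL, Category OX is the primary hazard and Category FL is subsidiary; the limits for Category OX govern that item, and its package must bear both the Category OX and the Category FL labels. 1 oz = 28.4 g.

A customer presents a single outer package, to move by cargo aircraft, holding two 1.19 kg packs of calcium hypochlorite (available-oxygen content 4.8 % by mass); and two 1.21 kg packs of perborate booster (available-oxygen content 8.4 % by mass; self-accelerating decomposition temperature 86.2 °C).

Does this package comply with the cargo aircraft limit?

The calcium hypochlorite has available-oxygen content 4.8 % by mass, which is > 4 % by mass, so it is Category OX (Oxidizer).
With available-oxygen content 8.4 % by mass (> 4 % by mass), the perborate booster falls in Category OX.
Total Category OX: (two 1.19 kg packs = 2.38 kg) + (two 1.21 kg packs = 2.42 kg) = 4.8 kg.
4.8 kg is within the cargo aircraft limit of 5 kg for Category OX.

Yes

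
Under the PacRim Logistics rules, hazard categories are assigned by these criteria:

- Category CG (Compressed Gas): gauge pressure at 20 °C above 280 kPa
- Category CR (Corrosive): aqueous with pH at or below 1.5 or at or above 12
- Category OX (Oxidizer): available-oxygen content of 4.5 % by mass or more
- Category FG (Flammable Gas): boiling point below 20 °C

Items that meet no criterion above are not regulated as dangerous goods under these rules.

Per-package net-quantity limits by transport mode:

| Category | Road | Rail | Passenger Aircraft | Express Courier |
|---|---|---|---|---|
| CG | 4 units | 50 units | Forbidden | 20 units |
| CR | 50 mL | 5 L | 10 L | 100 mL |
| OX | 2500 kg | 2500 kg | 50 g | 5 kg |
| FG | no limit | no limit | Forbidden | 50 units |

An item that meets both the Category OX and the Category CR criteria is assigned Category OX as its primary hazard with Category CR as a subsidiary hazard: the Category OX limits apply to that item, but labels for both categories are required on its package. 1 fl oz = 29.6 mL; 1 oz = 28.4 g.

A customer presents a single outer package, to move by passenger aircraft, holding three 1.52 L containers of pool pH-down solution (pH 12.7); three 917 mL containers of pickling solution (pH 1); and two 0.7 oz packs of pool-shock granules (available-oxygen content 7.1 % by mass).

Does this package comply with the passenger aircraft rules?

Yes

pH 12.7 meets the Category CR criterion (Corrosive), so the pool pH-down solution is Category CR.
The pickling solution has pH 1, which is ≤ 1.5, so it is Category CR (Corrosive).
With available-oxygen content 7.1 % by mass (≥ 4.5 % by mass), the pool-shock granules fall in Category OX.
Category CR net quantity: (three 1.52 L containers = 4.56 L) + (three 917 mL containers = 2.751 L) = 7.311 L.
7.311 L is within the passenger aircraft limit of 10 L for Category CR.
Category OX quantity: two 0.7 oz packs = 39.76 g.
39.76 g is within the passenger aircraft limit of 50 g for Category OX.
Every hazard category is within its passenger aircraft limit and no segregation rule is violated.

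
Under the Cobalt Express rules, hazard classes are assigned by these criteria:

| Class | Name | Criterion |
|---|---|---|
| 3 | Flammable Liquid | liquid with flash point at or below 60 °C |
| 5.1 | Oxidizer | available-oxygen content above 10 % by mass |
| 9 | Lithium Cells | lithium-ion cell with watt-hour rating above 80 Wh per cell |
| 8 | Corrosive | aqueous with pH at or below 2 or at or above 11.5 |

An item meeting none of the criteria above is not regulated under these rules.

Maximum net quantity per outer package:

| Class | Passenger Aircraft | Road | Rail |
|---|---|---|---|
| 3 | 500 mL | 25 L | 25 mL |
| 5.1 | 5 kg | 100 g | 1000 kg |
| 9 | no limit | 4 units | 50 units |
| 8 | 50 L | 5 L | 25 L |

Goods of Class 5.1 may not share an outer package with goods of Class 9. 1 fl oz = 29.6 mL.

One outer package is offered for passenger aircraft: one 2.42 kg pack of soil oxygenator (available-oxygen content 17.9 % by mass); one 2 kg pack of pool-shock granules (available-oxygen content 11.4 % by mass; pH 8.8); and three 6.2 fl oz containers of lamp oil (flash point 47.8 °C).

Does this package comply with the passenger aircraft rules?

No

Available-oxygen content 17.9 % by mass meets the Class 5.1 criterion (Oxidizer), so the soil oxygenator is Class 5.1.
Available-oxygen content 11.4 % by mass meets the Class 5.1 criterion (Oxidizer), so the pool-shock granules are Class 5.1.
With flash point 47.8 °C (≤ 60 °C), the lamp oil falls in Class 3.
Class 3 quantity: three 6.2 fl oz containers = 550.56 mL.
550.56 mL exceeds the passenger aircraft limit of 500 mL for Class 3.
Total Class 5.1: 2.42 kg + 2 kg = 4.42 kg.
4.42 kg ≤ 5 kg (passenger aircraft limit, Class 5.1) — within limit.
The segregation rule (Class 5.1 with Class 9) does not apply to Class 3 with Class 5.1.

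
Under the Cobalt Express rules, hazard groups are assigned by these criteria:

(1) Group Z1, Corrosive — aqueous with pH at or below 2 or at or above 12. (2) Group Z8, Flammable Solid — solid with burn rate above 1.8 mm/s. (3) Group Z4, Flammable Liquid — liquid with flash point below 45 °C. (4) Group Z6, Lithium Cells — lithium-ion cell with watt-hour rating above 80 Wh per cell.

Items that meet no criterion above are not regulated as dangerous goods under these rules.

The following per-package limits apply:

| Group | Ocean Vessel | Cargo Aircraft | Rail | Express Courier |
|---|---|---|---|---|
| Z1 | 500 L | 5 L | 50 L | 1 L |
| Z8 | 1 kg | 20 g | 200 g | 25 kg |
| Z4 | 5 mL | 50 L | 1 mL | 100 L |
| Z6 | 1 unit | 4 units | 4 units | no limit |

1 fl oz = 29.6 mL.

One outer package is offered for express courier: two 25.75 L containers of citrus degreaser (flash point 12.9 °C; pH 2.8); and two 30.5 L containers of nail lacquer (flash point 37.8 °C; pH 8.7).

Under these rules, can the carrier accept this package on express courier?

Flash point 12.9 °C meets the Group Z4 criterion (Flammable Liquid), so the citrus degreaser is Group Z4.
The nail lacquer has flash point 37.8 °C, which is < 45 °C, so it is Group Z4 (Flammable Liquid).
Total Group Z4: (two 25.75 L containers = 51.5 L) + (two 30.5 L containers = 61 L) = 112.5 L.
112.5 L exceeds the express courier limit of 100 L for Group Z4.

No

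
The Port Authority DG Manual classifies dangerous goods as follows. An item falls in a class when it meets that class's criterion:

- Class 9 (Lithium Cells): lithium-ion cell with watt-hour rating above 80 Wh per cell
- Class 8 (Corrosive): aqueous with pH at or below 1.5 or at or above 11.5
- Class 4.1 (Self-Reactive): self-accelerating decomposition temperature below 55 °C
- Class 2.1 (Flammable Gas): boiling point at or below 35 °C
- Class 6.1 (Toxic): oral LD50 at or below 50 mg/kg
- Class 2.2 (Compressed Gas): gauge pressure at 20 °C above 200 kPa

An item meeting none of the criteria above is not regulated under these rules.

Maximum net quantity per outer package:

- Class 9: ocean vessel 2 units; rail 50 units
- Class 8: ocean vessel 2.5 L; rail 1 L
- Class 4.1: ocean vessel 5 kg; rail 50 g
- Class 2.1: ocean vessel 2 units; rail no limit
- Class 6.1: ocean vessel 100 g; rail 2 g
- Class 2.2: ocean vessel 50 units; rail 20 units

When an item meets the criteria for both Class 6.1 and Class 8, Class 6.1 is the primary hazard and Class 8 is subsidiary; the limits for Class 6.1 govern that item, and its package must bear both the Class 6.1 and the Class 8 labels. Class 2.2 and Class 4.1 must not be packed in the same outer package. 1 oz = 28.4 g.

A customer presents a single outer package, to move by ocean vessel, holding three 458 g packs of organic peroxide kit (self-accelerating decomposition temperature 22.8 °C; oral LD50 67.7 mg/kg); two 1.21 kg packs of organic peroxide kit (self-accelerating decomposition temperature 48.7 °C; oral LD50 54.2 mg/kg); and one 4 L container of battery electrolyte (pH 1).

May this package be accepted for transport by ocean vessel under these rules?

The organic peroxide kit has self-accelerating decomposition temperature 22.8 °C, which is < 55 °C, so it is Class 4.1 (Self-Reactive).
With self-accelerating decomposition temperature 48.7 °C (< 55 °C), the organic peroxide kit falls in Class 4.1.
Battery electrolyte: pH 1 ≤ 1.5 → Class 8 (Corrosive).
Class 8 quantity: 4 L.
That exceeds the Class 8 ocean vessel limit of 2.5 L.
Total Class 4.1: (three 458 g packs = 1.374 kg) + (two 1.21 kg packs = 2.42 kg) = 3.794 kg.
3.794 kg ≤ 5 kg (ocean vessel limit, Class 4.1) — within limit.
The segregation rule (Class 2.2 with Class 4.1) does not apply to Class 8 with Class 4.1.

No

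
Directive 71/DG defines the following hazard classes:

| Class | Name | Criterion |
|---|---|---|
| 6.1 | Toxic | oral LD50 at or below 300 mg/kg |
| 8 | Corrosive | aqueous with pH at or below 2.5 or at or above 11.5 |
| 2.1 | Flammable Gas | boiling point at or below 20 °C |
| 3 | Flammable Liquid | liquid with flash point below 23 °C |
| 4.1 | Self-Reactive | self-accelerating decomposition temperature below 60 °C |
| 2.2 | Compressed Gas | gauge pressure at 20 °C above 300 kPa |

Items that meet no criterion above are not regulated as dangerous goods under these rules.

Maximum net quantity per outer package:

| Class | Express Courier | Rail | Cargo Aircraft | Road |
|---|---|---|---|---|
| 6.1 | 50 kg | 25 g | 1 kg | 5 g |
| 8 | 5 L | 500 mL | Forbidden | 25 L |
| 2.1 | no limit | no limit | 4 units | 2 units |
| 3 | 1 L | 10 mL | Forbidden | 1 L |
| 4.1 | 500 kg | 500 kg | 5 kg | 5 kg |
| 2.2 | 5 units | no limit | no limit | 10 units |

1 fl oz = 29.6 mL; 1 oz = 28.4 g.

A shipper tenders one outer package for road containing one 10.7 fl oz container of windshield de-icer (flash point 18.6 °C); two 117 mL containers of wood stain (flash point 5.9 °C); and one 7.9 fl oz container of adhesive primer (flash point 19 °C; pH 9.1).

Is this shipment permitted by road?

Yes

Windshield de-icer: flash point 18.6 °C < 23 °C → Class 3 (Flammable Liquid).
The wood stain has flash point 5.9 °C, which is < 23 °C, so it is Class 3 (Flammable Liquid).
With flash point 19 °C (< 23 °C), the adhesive primer falls in Class 3.
Class 3 net quantity: (one 10.7 fl oz container = 316.72 mL) + (two 117 mL containers = 234 mL) + (one 7.9 fl oz container = 233.84 mL) = 784.56 mL.
784.56 mL ≤ 1 L (road limit, Class 3) — within limit.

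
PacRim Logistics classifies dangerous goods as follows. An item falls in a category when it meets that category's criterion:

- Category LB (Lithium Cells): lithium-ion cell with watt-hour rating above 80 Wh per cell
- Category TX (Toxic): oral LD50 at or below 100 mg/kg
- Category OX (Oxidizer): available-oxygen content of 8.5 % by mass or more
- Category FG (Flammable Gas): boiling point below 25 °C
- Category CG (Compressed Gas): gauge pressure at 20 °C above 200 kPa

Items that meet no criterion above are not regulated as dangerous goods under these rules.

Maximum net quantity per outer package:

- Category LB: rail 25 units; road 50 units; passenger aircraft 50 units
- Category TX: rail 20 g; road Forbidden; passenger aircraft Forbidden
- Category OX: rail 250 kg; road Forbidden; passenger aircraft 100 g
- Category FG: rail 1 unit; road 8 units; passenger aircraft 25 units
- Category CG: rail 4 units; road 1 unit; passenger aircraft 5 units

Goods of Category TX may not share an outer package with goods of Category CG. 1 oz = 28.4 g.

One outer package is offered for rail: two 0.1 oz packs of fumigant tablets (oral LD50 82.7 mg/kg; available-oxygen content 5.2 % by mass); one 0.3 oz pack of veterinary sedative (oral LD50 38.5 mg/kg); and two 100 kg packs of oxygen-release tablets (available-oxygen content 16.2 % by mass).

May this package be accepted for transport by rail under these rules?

With oral LD50 82.7 mg/kg (≤ 100 mg/kg), the fumigant tablets fall in Category TX.
The veterinary sedative has oral LD50 38.5 mg/kg, which is ≤ 100 mg/kg, so it is Category TX (Toxic).
The oxygen-release tablets have available-oxygen content 16.2 % by mass, which is ≥ 8.5 % by mass, so they are Category OX (Oxidizer).
Category TX net quantity: (two 0.1 oz packs = 5.68 g) + (one 0.3 oz pack = 8.52 g) = 14.2 g.
14.2 g ≤ 20 g (rail limit, Category TX) — within limit.
Category OX quantity: two 100 kg packs = 200 kg.
200 kg is within the rail limit of 250 kg for Category OX.
The segregation rule (Category TX with Category CG) does not apply to Category TX with Category OX.
Every hazard category is within its rail limit and no segregation rule is violated.

Yes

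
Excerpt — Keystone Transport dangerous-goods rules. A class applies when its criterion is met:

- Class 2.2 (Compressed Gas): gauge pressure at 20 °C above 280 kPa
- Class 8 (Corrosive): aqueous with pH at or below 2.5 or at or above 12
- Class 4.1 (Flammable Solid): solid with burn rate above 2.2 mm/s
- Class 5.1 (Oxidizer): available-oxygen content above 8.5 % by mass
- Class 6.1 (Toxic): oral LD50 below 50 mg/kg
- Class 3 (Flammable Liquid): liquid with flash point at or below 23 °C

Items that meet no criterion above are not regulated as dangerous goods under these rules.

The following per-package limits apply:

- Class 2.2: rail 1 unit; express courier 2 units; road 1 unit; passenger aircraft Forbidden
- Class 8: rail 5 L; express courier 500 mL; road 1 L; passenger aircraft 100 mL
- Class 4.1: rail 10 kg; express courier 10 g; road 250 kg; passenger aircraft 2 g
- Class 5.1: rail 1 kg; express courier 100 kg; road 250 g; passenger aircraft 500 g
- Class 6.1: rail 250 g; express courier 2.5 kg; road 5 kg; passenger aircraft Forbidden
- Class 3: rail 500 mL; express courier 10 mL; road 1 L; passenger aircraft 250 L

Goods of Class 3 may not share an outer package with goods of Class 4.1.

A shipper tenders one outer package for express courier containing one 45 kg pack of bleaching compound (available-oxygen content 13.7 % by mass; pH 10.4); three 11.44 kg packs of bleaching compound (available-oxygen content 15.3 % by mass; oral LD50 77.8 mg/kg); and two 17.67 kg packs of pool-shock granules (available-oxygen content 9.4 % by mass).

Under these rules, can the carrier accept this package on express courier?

No

Bleaching compound: available-oxygen content 13.7 % by mass > 8.5 % by mass → Class 5.1 (Oxidizer).
Available-oxygen content 15.3 % by mass meets the Class 5.1 criterion (Oxidizer), so the bleaching compound is Class 5.1.
The pool-shock granules have available-oxygen content 9.4 % by mass, which is > 8.5 % by mass, so they are Class 5.1 (Oxidizer).
Class 5.1 net quantity: 45 kg + (three 11.44 kg packs = 34.32 kg) + (two 17.67 kg packs = 35.34 kg) = 114.66 kg.
That exceeds the Class 5.1 express courier limit of 100 kg.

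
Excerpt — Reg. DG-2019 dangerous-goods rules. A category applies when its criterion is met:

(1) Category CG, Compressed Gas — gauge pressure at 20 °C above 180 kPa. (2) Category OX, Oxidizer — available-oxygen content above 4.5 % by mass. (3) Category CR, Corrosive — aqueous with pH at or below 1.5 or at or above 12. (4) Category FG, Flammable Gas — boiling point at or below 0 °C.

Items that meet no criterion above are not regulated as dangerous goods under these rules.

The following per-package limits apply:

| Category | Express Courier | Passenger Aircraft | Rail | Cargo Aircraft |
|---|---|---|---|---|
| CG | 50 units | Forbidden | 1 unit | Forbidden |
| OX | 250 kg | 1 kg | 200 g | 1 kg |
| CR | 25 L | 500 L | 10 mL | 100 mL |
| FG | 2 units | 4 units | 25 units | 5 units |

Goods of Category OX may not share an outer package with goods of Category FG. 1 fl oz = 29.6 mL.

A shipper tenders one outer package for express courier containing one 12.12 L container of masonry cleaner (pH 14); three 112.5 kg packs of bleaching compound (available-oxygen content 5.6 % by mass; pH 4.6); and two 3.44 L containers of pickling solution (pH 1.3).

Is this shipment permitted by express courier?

With pH 14 (≥ 12), the masonry cleaner falls in Category CR.
Available-oxygen content 5.6 % by mass meets the Category OX criterion (Oxidizer), so the bleaching compound is Category OX.
pH 1.3 meets the Category CR criterion (Corrosive), so the pickling solution is Category CR.
Total Category CR: 12.12 L + (two 3.44 L containers = 6.88 L) = 19 L.
19 L ≤ 25 L (express courier limit, Category CR) — within limit.
Category OX quantity: three 112.5 kg packs = 337.5 kg.
337.5 kg > 250 kg (express courier limit, Category OX) — over the limit.
The segregation rule (Category OX with Category FG) does not apply to Category CR with Category OX.

No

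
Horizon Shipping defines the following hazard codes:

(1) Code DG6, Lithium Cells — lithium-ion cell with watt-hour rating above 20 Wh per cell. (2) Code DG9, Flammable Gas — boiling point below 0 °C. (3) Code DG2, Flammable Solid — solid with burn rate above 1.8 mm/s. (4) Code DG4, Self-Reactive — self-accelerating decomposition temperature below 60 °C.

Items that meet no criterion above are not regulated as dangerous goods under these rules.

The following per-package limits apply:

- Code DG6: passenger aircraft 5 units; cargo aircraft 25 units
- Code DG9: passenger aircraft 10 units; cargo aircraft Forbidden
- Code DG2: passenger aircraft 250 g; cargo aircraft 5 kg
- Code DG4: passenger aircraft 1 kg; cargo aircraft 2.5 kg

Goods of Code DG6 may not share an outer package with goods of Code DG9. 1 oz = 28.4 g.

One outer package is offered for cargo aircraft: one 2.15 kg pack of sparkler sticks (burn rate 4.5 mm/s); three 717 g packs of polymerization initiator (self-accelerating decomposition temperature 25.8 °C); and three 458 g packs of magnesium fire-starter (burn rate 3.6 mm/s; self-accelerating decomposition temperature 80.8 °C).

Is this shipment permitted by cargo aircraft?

Burn rate 4.5 mm/s meets the Code DG2 criterion (Flammable Solid), so the sparkler sticks are Code DG2.
Self-accelerating decomposition temperature 25.8 °C meets the Code DG4 criterion (Self-Reactive), so the polymerization initiator is Code DG4.
The magnesium fire-starter has burn rate 3.6 mm/s, which is > 1.8 mm/s, so it is Code DG2 (Flammable Solid).
Code DG2 net quantity: 2.15 kg + (three 458 g packs = 1.374 kg) = 3.524 kg.
3.524 kg ≤ 5 kg (cargo aircraft limit, Code DG2) — within limit.
Code DG4 quantity: three 717 g packs = 2.151 kg.
2.151 kg is within the cargo aircraft limit of 2.5 kg for Code DG4.
The segregation rule (Code DG6 with Code DG9) does not apply to Code DG2 with Code DG4.
Every hazard code is within its cargo aircraft limit and no segregation rule is violated.

Yes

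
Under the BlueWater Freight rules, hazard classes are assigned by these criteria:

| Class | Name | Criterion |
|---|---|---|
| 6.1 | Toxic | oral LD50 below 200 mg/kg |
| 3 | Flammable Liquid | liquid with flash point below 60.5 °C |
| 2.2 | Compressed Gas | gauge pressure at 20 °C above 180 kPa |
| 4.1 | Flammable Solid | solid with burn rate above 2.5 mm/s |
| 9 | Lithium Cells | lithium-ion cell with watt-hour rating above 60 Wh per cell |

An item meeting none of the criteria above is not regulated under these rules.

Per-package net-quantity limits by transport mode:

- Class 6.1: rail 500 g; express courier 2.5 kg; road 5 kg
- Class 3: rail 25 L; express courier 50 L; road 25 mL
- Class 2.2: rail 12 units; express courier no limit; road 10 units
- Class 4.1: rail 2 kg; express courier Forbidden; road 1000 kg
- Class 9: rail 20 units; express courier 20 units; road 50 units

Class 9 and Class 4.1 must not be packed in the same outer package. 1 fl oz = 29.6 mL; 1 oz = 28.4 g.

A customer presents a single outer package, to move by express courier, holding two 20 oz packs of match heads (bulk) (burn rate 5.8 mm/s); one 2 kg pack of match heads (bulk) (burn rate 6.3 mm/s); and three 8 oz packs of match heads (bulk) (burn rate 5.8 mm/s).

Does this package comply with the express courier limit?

No

Match heads (bulk): burn rate 5.8 mm/s > 2.5 mm/s → Class 4.1 (Flammable Solid).
Match heads (bulk): burn rate 6.3 mm/s > 2.5 mm/s → Class 4.1 (Flammable Solid).
With burn rate 5.8 mm/s (> 2.5 mm/s), the match heads (bulk) fall in Class 4.1.
Class 4.1 net quantity: (two 20 oz packs = 1.136 kg) + 2 kg + (three 8 oz packs = 681.6 g) = 3817.6 g.
Class 4.1 is Forbidden by express courier.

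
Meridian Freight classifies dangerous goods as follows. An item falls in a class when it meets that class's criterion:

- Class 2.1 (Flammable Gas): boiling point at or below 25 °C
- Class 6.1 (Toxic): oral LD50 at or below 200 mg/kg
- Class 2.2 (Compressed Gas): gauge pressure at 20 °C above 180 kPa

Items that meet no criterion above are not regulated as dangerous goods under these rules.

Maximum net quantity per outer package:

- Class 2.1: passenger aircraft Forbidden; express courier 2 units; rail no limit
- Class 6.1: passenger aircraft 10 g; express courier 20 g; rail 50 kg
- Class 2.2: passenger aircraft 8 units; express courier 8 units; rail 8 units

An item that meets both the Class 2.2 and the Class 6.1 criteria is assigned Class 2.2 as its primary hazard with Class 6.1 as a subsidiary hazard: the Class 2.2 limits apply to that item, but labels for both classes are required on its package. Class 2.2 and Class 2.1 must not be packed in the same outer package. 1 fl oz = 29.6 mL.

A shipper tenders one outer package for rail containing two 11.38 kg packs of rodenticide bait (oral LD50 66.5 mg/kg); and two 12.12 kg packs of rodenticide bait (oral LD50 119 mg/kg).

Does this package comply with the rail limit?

With oral LD50 66.5 mg/kg (≤ 200 mg/kg), the rodenticide bait falls in Class 6.1.
Rodenticide bait: oral LD50 119 mg/kg ≤ 200 mg/kg → Class 6.1 (Toxic).
Total Class 6.1: (two 11.38 kg packs = 22.76 kg) + (two 12.12 kg packs = 24.24 kg) = 47 kg.
That is within the Class 6.1 rail limit of 50 kg.

Yes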